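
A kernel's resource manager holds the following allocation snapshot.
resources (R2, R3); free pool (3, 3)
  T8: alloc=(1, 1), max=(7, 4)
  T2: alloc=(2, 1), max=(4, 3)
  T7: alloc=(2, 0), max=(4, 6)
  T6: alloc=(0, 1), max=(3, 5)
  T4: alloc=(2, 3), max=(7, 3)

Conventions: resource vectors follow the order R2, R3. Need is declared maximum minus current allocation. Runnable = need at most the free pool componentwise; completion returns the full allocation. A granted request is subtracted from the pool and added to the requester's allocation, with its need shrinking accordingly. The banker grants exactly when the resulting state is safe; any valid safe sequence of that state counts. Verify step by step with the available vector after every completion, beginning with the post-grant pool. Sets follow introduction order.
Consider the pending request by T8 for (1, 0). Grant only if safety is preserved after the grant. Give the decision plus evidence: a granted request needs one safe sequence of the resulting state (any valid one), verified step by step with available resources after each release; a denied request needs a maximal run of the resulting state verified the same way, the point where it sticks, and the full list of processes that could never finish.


DENY. Granting would leave the state unsafe.
Key observation: after T2, T6 the pool peaks at (4, 5), and each blocked process is short somewhere: T8 on R2; T7 on R3; T4 on R2.
Pretend the grant happened; the run T2, T6 goes as far as possible. Verifying each step:
  pool = (2, 3)
  run T2 (needs (2, 2), free (2, 3)); after release of (2, 1) the pool is (4, 4)
  run T6 (needs (3, 4), free (4, 4)); after release of (0, 1) the pool is (4, 5)
  T8 still needs (5, 3) but only (4, 5) is free — short on R2
  T7 still needs (2, 6) but only (4, 5) is free — short on R3
  T4 still needs (5, 0) but only (4, 5) is free — short on R2
Processes that could never finish after the grant: T8, T7 and T4.


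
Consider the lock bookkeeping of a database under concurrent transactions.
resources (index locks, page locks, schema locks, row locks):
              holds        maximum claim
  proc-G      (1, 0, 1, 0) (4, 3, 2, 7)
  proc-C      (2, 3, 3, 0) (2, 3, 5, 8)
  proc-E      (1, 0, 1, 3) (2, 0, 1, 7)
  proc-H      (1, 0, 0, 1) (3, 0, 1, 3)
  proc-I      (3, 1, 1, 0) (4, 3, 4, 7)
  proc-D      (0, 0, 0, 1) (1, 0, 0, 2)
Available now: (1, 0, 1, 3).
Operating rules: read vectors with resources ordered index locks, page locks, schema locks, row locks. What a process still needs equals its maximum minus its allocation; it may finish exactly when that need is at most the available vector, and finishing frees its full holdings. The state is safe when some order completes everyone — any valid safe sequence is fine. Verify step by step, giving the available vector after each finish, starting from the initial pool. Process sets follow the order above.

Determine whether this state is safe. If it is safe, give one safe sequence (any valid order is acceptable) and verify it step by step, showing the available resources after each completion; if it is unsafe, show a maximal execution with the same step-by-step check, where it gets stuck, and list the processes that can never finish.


SAFE, for example via the order proc-D, proc-E, proc-H, proc-C, proc-I, proc-G.
Key observation: the order's first zero-slack moment is proc-D ((1, 0, 0, 1) needed, (1, 0, 1, 3) free — a requested resource with nothing to spare).
Step-by-step check:
  pool = (1, 0, 1, 3)
  proc-D needs (1, 0, 0, 1) <= (1, 0, 1, 3) -> finishes; pool += (0, 0, 0, 1) = (1, 0, 1, 4)
  proc-E needs (1, 0, 0, 4) <= (1, 0, 1, 4) -> finishes; pool += (1, 0, 1, 3) = (2, 0, 2, 7)
  proc-H needs (2, 0, 1, 2) <= (2, 0, 2, 7) -> finishes; pool += (1, 0, 0, 1) = (3, 0, 2, 8)
  proc-C needs (0, 0, 2, 8) <= (3, 0, 2, 8) -> finishes; pool += (2, 3, 3, 0) = (5, 3, 5, 8)
  proc-I needs (1, 2, 3, 7) <= (5, 3, 5, 8) -> finishes; pool += (3, 1, 1, 0) = (8, 4, 6, 8)
  proc-G needs (3, 3, 1, 7) <= (8, 4, 6, 8) -> finishes; pool += (1, 0, 1, 0) = (9, 4, 7, 8)


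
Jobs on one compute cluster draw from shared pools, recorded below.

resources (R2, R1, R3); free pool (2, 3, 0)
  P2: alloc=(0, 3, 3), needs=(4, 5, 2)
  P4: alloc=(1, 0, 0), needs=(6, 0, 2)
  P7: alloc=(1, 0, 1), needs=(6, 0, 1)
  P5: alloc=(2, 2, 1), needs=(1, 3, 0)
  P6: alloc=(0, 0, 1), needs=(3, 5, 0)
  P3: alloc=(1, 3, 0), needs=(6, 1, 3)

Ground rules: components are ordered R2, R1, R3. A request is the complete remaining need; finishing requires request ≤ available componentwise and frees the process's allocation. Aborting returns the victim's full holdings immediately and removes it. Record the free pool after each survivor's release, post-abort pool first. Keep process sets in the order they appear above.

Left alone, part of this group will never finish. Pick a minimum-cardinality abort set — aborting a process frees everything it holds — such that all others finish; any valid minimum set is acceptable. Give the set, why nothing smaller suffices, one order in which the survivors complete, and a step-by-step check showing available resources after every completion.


The answer: abort P4 and P7.
Key observation: P3 had no path to completion before; after the abort of P4 and P7 ((2, 0, 1) returned), step 4 is where it fits.
Minimality, checking each single-abort alternative: P2 alone leaves P4 blocked (short on R2); P4 alone leaves P7 blocked (short on R2); P7 alone leaves P4 blocked (short on R2); P5 alone leaves P4 blocked (short on R2); P6 alone leaves P4 blocked (short on R2); P3 alone leaves P4 blocked (short on R2).
Survivors finish in the order: P5, P2, P6, P3. Check, step by step (pool after the aborts first):
  pool = (4, 3, 1)
  run P5 (needs (1, 3, 0), free (4, 3, 1)); after release of (2, 2, 1) the pool is (6, 5, 2)
  run P2 (needs (4, 5, 2), free (6, 5, 2)); after release of (0, 3, 3) the pool is (6, 8, 5)
  run P6 (needs (3, 5, 0), free (6, 8, 5)); after release of (0, 0, 1) the pool is (6, 8, 6)
  run P3 (needs (6, 1, 3), free (6, 8, 6)); after release of (1, 3, 0) the pool is (7, 11, 6)


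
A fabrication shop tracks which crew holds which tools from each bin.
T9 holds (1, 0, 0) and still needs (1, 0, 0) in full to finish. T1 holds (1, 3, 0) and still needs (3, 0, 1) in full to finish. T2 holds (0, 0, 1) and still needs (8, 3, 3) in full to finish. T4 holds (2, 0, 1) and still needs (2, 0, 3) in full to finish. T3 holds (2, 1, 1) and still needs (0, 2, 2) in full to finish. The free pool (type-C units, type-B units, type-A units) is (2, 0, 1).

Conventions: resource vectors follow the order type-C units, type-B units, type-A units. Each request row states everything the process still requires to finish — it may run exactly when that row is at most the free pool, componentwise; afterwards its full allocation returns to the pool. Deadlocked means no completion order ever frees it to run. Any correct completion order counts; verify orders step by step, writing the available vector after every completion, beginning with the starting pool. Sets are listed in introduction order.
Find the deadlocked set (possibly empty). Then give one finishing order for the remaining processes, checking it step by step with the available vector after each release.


Deadlocked set: T2, T4 and T3.
Key observation: no order helps: past T9, T1, the free pool tops out at (4, 3, 1), below what each blocked process needs in type-A units.
The rest can finish in the order T9, T1. Check, step by step:
  pool = (2, 0, 1)
  T9: need (1, 0, 0) fits (2, 0, 1); releases (1, 0, 0), pool now (3, 0, 1)
  T1: need (3, 0, 1) fits (3, 0, 1); releases (1, 3, 0), pool now (4, 3, 1)
None of the blocked processes ever fits:
  T2 cannot run: need (8, 3, 3) vs free (4, 3, 1) (insufficient type-C units and type-A units)
  T4 cannot run: need (2, 0, 3) vs free (4, 3, 1) (insufficient type-A units)
  T3 cannot run: need (0, 2, 2) vs free (4, 3, 1) (insufficient type-A units)


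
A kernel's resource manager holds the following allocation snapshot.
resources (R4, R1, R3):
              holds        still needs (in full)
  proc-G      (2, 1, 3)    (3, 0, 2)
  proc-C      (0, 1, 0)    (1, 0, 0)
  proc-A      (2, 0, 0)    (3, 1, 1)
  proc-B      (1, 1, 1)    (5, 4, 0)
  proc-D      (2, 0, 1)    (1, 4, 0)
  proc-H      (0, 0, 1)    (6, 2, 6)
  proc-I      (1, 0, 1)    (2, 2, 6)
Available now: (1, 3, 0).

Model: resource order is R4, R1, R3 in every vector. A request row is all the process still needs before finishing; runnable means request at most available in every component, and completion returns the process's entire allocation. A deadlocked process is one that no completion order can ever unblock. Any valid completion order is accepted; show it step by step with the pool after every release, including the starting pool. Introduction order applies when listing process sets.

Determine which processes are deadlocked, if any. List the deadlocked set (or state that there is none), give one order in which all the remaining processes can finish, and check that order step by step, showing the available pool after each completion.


Deadlocked: proc-H and proc-I.
Key observation: the wall is R3: completing proc-C, proc-D, proc-A, proc-B, proc-G brings the pool only to (8, 6, 5), and all the rest need more.
One completion order for the rest: proc-C, proc-D, proc-A, proc-B, proc-G. Walking it through:
  pool = (1, 3, 0)
  proc-C needs (1, 0, 0) <= (1, 3, 0) -> finishes; pool += (0, 1, 0) = (1, 4, 0)
  proc-D needs (1, 4, 0) <= (1, 4, 0) -> finishes; pool += (2, 0, 1) = (3, 4, 1)
  proc-A needs (3, 1, 1) <= (3, 4, 1) -> finishes; pool += (2, 0, 0) = (5, 4, 1)
  proc-B needs (5, 4, 0) <= (5, 4, 1) -> finishes; pool += (1, 1, 1) = (6, 5, 2)
  proc-G needs (3, 0, 2) <= (6, 5, 2) -> finishes; pool += (2, 1, 3) = (8, 6, 5)
None of the blocked processes ever fits:
  blocked: proc-H wants (6, 2, 6), pool (8, 6, 5) — not enough R3
  blocked: proc-I wants (2, 2, 6), pool (8, 6, 5) — not enough R3


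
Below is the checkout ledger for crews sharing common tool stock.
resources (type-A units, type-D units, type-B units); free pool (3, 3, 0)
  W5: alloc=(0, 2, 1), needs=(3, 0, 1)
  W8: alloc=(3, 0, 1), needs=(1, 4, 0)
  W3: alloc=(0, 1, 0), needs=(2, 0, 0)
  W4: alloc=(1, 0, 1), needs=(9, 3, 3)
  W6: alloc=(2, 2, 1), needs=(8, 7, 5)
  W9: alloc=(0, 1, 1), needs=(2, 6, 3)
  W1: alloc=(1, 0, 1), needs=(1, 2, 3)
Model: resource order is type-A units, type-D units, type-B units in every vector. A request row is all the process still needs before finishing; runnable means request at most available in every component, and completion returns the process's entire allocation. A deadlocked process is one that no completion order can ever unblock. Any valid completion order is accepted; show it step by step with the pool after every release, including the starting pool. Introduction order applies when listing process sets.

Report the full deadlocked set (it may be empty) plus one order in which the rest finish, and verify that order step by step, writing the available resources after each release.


Deadlocked set: W4, W6, W9 and W1.
Key observation: once W3, W8, W5 finish, the pool peaks at (6, 6, 2) — and every remaining process still needs more type-B units than that.
A valid finishing order for the others: W3, W8, W5. Verifying each step:
  pool = (3, 3, 0)
  W3 needs (2, 0, 0) <= (3, 3, 0) -> finishes; pool += (0, 1, 0) = (3, 4, 0)
  W8 needs (1, 4, 0) <= (3, 4, 0) -> finishes; pool += (3, 0, 1) = (6, 4, 1)
  W5 needs (3, 0, 1) <= (6, 4, 1) -> finishes; pool += (0, 2, 1) = (6, 6, 2)
The blocked processes can never fit:
  blocked: W4 wants (9, 3, 3), pool (6, 6, 2) — not enough type-A units and type-B units
  blocked: W6 wants (8, 7, 5), pool (6, 6, 2) — not enough type-A units, type-D units and type-B units
  blocked: W9 wants (2, 6, 3), pool (6, 6, 2) — not enough type-B units
  blocked: W1 wants (1, 2, 3), pool (6, 6, 2) — not enough type-B units


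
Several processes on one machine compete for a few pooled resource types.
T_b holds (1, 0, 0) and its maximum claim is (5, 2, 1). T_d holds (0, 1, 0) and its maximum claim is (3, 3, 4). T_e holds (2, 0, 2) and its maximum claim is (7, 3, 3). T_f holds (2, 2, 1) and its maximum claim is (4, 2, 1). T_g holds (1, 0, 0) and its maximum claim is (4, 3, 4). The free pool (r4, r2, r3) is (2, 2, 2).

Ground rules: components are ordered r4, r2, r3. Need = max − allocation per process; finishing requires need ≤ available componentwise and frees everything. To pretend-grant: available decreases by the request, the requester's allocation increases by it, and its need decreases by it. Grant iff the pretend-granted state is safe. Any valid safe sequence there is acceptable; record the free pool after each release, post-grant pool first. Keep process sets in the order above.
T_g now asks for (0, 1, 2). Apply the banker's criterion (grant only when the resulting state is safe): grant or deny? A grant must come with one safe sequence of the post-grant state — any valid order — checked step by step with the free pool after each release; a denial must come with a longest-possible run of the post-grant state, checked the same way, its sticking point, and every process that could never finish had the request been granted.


GRANT — the state after the grant stays safe, e.g. via T_f, T_b, T_e, T_g, T_d.
Key observation: the grant leaves (2, 1, 0) free — enough for T_f, whose release restarts the cascade.
Check on the post-grant state, step by step:
  pool = (2, 1, 0)
  T_f: need (2, 0, 0) fits (2, 1, 0); releases (2, 2, 1), pool now (4, 3, 1)
  T_b: need (4, 2, 1) fits (4, 3, 1); releases (1, 0, 0), pool now (5, 3, 1)
  T_e: need (5, 3, 1) fits (5, 3, 1); releases (2, 0, 2), pool now (7, 3, 3)
  T_g: need (3, 2, 2) fits (7, 3, 3); releases (1, 1, 2), pool now (8, 4, 5)
  T_d: need (3, 2, 4) fits (8, 4, 5); releases (0, 1, 0), pool now (8, 5, 5)


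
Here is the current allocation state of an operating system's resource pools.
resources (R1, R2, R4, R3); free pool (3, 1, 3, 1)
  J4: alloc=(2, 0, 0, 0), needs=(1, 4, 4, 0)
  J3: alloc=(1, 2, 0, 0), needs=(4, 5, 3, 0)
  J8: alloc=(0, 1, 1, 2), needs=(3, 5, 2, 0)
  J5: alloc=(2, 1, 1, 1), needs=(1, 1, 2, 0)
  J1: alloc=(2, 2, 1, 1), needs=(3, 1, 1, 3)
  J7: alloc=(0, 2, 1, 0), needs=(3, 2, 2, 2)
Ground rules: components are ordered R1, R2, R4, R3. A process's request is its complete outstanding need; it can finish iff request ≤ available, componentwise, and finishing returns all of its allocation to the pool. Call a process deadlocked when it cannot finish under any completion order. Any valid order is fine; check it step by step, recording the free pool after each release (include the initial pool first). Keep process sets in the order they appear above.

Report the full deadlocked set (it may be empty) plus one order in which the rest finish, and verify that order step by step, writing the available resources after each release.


Deadlocked set: J3, J8 and J1.
Key observation: after J5, J7, J4 the pool peaks at (7, 4, 5, 2), and each blocked process is short somewhere: J3 on R2; J8 on R2; J1 on R3.
One completion order for the rest: J5, J7, J4. Verifying each step:
  pool = (3, 1, 3, 1)
  J5: need (1, 1, 2, 0) fits (3, 1, 3, 1); releases (2, 1, 1, 1), pool now (5, 2, 4, 2)
  J7: need (3, 2, 2, 2) fits (5, 2, 4, 2); releases (0, 2, 1, 0), pool now (5, 4, 5, 2)
  J4: need (1, 4, 4, 0) fits (5, 4, 5, 2); releases (2, 0, 0, 0), pool now (7, 4, 5, 2)
The blocked processes can never fit:
  J3 cannot run: need (4, 5, 3, 0) vs free (7, 4, 5, 2) (insufficient R2)
  J8 cannot run: need (3, 5, 2, 0) vs free (7, 4, 5, 2) (insufficient R2)
  J1 cannot run: need (3, 1, 1, 3) vs free (7, 4, 5, 2) (insufficient R3)


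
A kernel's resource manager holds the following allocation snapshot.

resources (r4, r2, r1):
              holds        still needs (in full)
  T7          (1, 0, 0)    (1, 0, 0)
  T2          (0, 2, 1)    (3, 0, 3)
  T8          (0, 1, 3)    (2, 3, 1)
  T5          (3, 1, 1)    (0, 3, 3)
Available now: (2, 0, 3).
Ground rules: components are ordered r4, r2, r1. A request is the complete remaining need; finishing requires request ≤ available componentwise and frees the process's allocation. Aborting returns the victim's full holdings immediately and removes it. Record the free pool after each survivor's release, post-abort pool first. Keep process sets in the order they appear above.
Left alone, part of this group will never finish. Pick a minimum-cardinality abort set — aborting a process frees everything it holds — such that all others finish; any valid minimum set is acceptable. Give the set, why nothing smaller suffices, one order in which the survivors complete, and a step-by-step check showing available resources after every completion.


Minimum abort set: T5.
Key observation: T8 had no path to completion before; after the abort of T5 ((3, 1, 1) returned), step 3 is where it fits.
No smaller set exists: with zero aborts the deadlock remains.
The survivors complete as T7, T2, T8. Check, step by step (starting from the post-abort pool):
  pool = (5, 1, 4)
  run T7 (needs (1, 0, 0), free (5, 1, 4)); after release of (1, 0, 0) the pool is (6, 1, 4)
  run T2 (needs (3, 0, 3), free (6, 1, 4)); after release of (0, 2, 1) the pool is (6, 3, 5)
  run T8 (needs (2, 3, 1), free (6, 3, 5)); after release of (0, 1, 3) the pool is (6, 4, 8)


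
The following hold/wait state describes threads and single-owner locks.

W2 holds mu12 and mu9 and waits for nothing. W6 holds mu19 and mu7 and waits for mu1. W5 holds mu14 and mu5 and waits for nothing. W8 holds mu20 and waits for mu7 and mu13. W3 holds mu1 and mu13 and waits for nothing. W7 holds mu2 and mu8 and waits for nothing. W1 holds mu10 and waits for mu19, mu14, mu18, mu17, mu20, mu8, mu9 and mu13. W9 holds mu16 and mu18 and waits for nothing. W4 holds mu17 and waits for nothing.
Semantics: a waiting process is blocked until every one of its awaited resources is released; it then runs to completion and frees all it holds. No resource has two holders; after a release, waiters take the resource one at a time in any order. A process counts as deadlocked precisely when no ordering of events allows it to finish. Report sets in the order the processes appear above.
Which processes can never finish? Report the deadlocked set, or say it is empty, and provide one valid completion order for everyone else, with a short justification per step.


Nothing here is deadlocked.
Key observation: the waits form no ring: some process can always run, and its releases unblock the others one by one.
One completion order for the rest: W2, W3, W7, W9, W5, W6, W4, W8, W1.
Check, step by step:
  run W2 (it waits on nothing); releases mu12 and mu9
  run W3 (it waits on nothing); releases mu1 and mu13
  run W7 (it waits on nothing); releases mu2 and mu8
  run W9 (it waits on nothing); releases mu16 and mu18
  run W5 (it waits on nothing); releases mu14 and mu5
  run W6 (all its waits — mu1 — are resolved); releases mu19 and mu7
  run W4 (it waits on nothing); releases mu17
  run W8 (all its waits — mu7 and mu13 — are resolved); releases mu20
  run W1 (all its waits — mu19, mu14, mu18, mu17, mu20, mu8, mu9 and mu13 — are resolved); releases mu10


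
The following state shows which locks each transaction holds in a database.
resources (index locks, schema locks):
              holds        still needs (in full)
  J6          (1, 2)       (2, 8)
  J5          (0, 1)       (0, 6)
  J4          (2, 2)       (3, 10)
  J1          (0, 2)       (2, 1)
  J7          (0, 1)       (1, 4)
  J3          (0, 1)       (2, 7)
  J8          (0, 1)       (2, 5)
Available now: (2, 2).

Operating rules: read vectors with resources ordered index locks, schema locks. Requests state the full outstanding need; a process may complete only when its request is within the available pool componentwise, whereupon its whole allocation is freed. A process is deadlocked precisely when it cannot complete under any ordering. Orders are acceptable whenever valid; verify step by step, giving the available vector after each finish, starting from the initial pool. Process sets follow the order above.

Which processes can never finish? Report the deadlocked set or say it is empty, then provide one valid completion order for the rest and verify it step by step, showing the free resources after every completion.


The deadlocked set is empty.
Key observation: J1 leads a chain of completions in which each release enables another process.
One completion order for the rest: J1, J7, J8, J5, J3, J6, J4. Verifying each step:
  pool = (2, 2)
  run J1 (needs (2, 1), free (2, 2)); after release of (0, 2) the pool is (2, 4)
  run J7 (needs (1, 4), free (2, 4)); after release of (0, 1) the pool is (2, 5)
  run J8 (needs (2, 5), free (2, 5)); after release of (0, 1) the pool is (2, 6)
  run J5 (needs (0, 6), free (2, 6)); after release of (0, 1) the pool is (2, 7)
  run J3 (needs (2, 7), free (2, 7)); after release of (0, 1) the pool is (2, 8)
  run J6 (needs (2, 8), free (2, 8)); after release of (1, 2) the pool is (3, 10)
  run J4 (needs (3, 10), free (3, 10)); after release of (2, 2) the pool is (5, 12)


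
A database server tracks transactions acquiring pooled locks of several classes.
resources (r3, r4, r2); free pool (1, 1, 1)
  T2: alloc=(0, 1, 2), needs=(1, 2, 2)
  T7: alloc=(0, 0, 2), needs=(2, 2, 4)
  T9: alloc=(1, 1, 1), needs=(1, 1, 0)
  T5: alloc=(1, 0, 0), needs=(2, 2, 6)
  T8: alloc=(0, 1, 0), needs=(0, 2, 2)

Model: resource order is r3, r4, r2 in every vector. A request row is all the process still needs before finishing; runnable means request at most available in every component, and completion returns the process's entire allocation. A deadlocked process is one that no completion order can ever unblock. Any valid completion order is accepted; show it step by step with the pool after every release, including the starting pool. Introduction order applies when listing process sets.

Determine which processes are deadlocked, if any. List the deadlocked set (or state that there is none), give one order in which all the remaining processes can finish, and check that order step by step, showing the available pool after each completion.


Nothing here is deadlocked.
Key observation: beginning at T9, releases accumulate fast enough that every process eventually fits.
One completion order for the rest: T9, T2, T7, T5, T8. Check, step by step:
  pool = (1, 1, 1)
  T9: need (1, 1, 0) fits (1, 1, 1); releases (1, 1, 1), pool now (2, 2, 2)
  T2: need (1, 2, 2) fits (2, 2, 2); releases (0, 1, 2), pool now (2, 3, 4)
  T7: need (2, 2, 4) fits (2, 3, 4); releases (0, 0, 2), pool now (2, 3, 6)
  T5: need (2, 2, 6) fits (2, 3, 6); releases (1, 0, 0), pool now (3, 3, 6)
  T8: need (0, 2, 2) fits (3, 3, 6); releases (0, 1, 0), pool now (3, 4, 6)


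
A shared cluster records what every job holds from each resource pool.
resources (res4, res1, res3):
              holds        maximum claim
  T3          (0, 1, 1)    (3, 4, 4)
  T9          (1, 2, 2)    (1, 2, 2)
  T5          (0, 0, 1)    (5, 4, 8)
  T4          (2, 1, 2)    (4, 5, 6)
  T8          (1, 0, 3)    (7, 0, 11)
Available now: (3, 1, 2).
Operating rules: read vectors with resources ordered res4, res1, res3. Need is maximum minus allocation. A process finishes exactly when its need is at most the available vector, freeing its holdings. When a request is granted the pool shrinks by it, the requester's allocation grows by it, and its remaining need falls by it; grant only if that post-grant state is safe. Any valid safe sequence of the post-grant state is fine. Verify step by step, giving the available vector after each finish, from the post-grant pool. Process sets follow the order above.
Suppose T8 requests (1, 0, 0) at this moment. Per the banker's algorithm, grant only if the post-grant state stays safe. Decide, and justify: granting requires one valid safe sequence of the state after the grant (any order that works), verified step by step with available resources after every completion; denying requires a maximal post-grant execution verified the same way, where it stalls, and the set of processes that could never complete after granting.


GRANT — the state after the grant stays safe, e.g. via T9, T3, T4, T5, T8.
Key observation: even at the reduced pool (2, 1, 2), T9 fits immediately, so safety survives the grant.
Check on the post-grant state, step by step:
  pool = (2, 1, 2)
  run T9 (needs (0, 0, 0), free (2, 1, 2)); after release of (1, 2, 2) the pool is (3, 3, 4)
  run T3 (needs (3, 3, 3), free (3, 3, 4)); after release of (0, 1, 1) the pool is (3, 4, 5)
  run T4 (needs (2, 4, 4), free (3, 4, 5)); after release of (2, 1, 2) the pool is (5, 5, 7)
  run T5 (needs (5, 4, 7), free (5, 5, 7)); after release of (0, 0, 1) the pool is (5, 5, 8)
  run T8 (needs (5, 0, 8), free (5, 5, 8)); after release of (2, 0, 3) the pool is (7, 5, 11)


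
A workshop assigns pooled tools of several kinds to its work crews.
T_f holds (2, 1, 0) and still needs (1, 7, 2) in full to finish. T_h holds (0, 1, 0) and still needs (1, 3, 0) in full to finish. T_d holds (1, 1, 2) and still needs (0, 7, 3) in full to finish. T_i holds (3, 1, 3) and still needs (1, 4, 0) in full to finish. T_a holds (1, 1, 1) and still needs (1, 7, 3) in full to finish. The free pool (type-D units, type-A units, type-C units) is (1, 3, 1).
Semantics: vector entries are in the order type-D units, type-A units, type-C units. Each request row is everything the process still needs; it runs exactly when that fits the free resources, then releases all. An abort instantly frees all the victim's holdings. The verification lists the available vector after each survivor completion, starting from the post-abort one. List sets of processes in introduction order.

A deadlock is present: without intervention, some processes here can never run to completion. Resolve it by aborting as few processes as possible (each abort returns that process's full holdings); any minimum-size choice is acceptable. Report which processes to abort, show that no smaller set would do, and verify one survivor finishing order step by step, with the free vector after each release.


The answer: abort T_f and T_a.
Key observation: before aborting T_f and T_a, T_d was permanently blocked — no order could ever run it; afterwards it completes at step 3.
No one abort is enough; case by case: T_f alone leaves T_d blocked (short on type-A units); T_h alone leaves T_f blocked (short on type-A units); T_d alone leaves T_f blocked (short on type-A units); T_i alone leaves T_f blocked (short on type-A units); T_a alone leaves T_f blocked (short on type-A units).
Survivors finish in the order: T_h, T_i, T_d. Check, step by step (pool after the aborts first):
  pool = (4, 5, 2)
  T_h needs (1, 3, 0) <= (4, 5, 2) -> finishes; pool += (0, 1, 0) = (4, 6, 2)
  T_i needs (1, 4, 0) <= (4, 6, 2) -> finishes; pool += (3, 1, 3) = (7, 7, 5)
  T_d needs (0, 7, 3) <= (7, 7, 5) -> finishes; pool += (1, 1, 2) = (8, 8, 7)


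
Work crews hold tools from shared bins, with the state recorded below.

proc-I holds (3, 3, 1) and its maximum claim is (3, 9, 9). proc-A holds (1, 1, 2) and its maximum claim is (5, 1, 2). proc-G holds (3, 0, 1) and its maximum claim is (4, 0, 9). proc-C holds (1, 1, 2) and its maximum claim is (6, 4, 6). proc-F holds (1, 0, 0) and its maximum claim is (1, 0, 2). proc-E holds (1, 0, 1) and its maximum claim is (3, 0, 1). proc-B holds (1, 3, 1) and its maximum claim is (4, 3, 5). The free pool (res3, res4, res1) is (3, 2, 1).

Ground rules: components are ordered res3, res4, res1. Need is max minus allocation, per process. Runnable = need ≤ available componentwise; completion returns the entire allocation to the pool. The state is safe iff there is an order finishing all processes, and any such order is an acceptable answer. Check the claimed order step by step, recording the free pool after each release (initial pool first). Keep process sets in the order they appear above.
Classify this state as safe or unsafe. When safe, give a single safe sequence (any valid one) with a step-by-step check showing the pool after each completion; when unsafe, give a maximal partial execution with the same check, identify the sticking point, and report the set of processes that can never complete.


UNSAFE — no complete ordering exists.
Key observation: after proc-E, proc-A, proc-B, proc-C, proc-F complete, (8, 7, 7) is the best the pool ever gets, yet each leftover process wants more res1.
Going as far as possible: proc-E, proc-A, proc-B, proc-C, proc-F; after that, nothing fits. Verifying each step:
  pool = (3, 2, 1)
  proc-E needs (2, 0, 0) <= (3, 2, 1) -> finishes; pool += (1, 0, 1) = (4, 2, 2)
  proc-A needs (4, 0, 0) <= (4, 2, 2) -> finishes; pool += (1, 1, 2) = (5, 3, 4)
  proc-B needs (3, 0, 4) <= (5, 3, 4) -> finishes; pool += (1, 3, 1) = (6, 6, 5)
  proc-C needs (5, 3, 4) <= (6, 6, 5) -> finishes; pool += (1, 1, 2) = (7, 7, 7)
  proc-F needs (0, 0, 2) <= (7, 7, 7) -> finishes; pool += (1, 0, 0) = (8, 7, 7)
  proc-I cannot run: need (0, 6, 8) vs free (8, 7, 7) (insufficient res1)
  proc-G cannot run: need (1, 0, 8) vs free (8, 7, 7) (insufficient res1)
Never able to finish: proc-I and proc-G.


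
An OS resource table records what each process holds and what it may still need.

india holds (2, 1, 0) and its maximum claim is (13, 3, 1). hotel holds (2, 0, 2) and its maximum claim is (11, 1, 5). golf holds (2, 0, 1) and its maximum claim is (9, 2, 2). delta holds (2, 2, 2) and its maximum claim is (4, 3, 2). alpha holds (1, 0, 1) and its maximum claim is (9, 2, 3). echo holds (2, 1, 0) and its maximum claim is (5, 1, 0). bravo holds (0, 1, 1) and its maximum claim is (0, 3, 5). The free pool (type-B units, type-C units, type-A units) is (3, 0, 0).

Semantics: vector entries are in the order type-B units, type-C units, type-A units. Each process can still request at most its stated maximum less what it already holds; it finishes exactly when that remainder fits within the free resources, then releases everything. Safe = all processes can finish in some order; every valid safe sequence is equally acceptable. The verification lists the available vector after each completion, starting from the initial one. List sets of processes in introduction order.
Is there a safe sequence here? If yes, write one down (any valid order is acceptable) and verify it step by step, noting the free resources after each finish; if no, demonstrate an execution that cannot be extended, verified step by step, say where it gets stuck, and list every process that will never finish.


SAFE, for example via the order echo, delta, golf, alpha, bravo, hotel, india.
Key observation: echo marks the first exact bind of the order: its need (3, 0, 0) fits the free (3, 0, 0) with zero slack on a requested resource.
Check, step by step:
  pool = (3, 0, 0)
  echo needs (3, 0, 0) <= (3, 0, 0) -> finishes; pool += (2, 1, 0) = (5, 1, 0)
  delta needs (2, 1, 0) <= (5, 1, 0) -> finishes; pool += (2, 2, 2) = (7, 3, 2)
  golf needs (7, 2, 1) <= (7, 3, 2) -> finishes; pool += (2, 0, 1) = (9, 3, 3)
  alpha needs (8, 2, 2) <= (9, 3, 3) -> finishes; pool += (1, 0, 1) = (10, 3, 4)
  bravo needs (0, 2, 4) <= (10, 3, 4) -> finishes; pool += (0, 1, 1) = (10, 4, 5)
  hotel needs (9, 1, 3) <= (10, 4, 5) -> finishes; pool += (2, 0, 2) = (12, 4, 7)
  india needs (11, 2, 1) <= (12, 4, 7) -> finishes; pool += (2, 1, 0) = (14, 5, 7)


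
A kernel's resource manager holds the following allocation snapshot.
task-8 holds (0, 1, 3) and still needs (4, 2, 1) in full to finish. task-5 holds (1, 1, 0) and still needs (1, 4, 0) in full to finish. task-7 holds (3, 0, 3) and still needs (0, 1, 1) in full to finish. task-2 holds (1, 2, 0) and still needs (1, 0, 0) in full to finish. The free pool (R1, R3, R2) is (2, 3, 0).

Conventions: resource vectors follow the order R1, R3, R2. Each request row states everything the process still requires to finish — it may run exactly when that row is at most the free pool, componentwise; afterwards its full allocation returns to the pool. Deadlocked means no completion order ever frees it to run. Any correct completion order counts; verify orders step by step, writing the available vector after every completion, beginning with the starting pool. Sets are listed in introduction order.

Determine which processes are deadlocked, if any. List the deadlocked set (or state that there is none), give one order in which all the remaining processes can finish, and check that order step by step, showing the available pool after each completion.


Deadlocked set: task-8 and task-7.
Key observation: even finishing task-2, task-5 leaves just (4, 6, 0) free — too little R2 for any of the remaining processes.
A valid finishing order for the others: task-2, task-5. Step-by-step check:
  pool = (2, 3, 0)
  task-2: need (1, 0, 0) fits (2, 3, 0); releases (1, 2, 0), pool now (3, 5, 0)
  task-5: need (1, 4, 0) fits (3, 5, 0); releases (1, 1, 0), pool now (4, 6, 0)
The blocked processes can never fit:
  task-8 still needs (4, 2, 1) but only (4, 6, 0) is free — short on R2
  task-7 still needs (0, 1, 1) but only (4, 6, 0) is free — short on R2


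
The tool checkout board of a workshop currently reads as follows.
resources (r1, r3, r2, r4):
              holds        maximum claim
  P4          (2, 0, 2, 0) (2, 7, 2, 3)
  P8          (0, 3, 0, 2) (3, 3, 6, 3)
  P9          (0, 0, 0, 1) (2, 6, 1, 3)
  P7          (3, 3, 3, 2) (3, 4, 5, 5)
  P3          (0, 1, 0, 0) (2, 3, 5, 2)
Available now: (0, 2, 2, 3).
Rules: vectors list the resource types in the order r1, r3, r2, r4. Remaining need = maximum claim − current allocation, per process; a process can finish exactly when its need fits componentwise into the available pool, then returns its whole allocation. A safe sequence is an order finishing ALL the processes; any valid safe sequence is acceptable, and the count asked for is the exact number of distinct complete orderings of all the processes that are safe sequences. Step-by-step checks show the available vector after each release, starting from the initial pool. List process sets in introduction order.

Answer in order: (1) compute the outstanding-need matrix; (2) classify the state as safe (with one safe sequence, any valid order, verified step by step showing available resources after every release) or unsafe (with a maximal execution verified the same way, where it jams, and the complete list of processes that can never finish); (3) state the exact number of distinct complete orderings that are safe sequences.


(1) Need matrix, components ordered r1, r3, r2, r4:
  P4: (0, 7, 0, 3)
  P8: (3, 0, 6, 1)
  P9: (2, 6, 1, 2)
  P7: (0, 1, 2, 3)
  P3: (2, 2, 5, 2)
(2) UNSAFE.
Key observation: after P7, P3, P9 the pool peaks at (3, 6, 5, 6), and each blocked process is short somewhere: P4 on r3; P8 on r2.
Going as far as possible: P7, P3, P9; after that, nothing fits. Walking it through:
  pool = (0, 2, 2, 3)
  P7: need (0, 1, 2, 3) fits (0, 2, 2, 3); releases (3, 3, 3, 2), pool now (3, 5, 5, 5)
  P3: need (2, 2, 5, 2) fits (3, 5, 5, 5); releases (0, 1, 0, 0), pool now (3, 6, 5, 5)
  P9: need (2, 6, 1, 2) fits (3, 6, 5, 5); releases (0, 0, 0, 1), pool now (3, 6, 5, 6)
  P4 cannot run: need (0, 7, 0, 3) vs free (3, 6, 5, 6) (insufficient r3)
  P8 cannot run: need (3, 0, 6, 1) vs free (3, 6, 5, 6) (insufficient r2)
Never able to finish: P4 and P8.
(3) Exactly 0 of the possible complete orderings are safe sequences.


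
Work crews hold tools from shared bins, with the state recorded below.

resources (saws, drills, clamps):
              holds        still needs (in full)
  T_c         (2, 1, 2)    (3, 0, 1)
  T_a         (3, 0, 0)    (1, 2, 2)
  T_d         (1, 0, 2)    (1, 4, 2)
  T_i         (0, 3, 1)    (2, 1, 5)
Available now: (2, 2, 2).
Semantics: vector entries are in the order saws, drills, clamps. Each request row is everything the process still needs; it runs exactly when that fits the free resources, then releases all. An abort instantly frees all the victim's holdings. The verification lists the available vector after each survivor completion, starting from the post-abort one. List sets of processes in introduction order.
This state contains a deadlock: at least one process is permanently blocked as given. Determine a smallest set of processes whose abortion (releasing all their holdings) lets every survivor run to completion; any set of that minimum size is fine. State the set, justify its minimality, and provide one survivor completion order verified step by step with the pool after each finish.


The answer: abort T_i.
Key observation: T_d could never have finished before the abort; with (0, 3, 1) returned by T_i, it fits at step 1.
Why nothing smaller works: aborting no one leaves the state deadlocked as given.
Survivors finish in the order: T_d, T_a, T_c. Check, step by step (pool after the aborts first):
  pool = (2, 5, 3)
  T_d: need (1, 4, 2) fits (2, 5, 3); releases (1, 0, 2), pool now (3, 5, 5)
  T_a: need (1, 2, 2) fits (3, 5, 5); releases (3, 0, 0), pool now (6, 5, 5)
  T_c: need (3, 0, 1) fits (6, 5, 5); releases (2, 1, 2), pool now (8, 6, 7)


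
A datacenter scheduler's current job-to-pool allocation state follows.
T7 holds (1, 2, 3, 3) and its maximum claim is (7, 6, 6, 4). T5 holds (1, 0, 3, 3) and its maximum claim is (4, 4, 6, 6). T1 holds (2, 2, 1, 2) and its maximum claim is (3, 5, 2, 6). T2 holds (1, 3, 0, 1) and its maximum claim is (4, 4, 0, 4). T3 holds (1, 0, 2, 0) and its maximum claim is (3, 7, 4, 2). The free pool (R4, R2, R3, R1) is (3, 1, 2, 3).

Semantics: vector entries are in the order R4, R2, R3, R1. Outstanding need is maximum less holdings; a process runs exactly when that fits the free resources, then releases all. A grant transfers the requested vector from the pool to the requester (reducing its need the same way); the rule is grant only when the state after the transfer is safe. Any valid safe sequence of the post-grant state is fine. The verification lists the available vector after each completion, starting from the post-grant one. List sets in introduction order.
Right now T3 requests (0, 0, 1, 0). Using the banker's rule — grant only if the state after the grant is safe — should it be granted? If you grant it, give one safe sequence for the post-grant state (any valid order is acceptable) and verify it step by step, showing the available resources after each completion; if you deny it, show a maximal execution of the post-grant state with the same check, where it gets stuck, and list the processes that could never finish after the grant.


DENY. Granting would leave the state unsafe.
Key observation: after T2, T1 the pool peaks at (6, 6, 2, 6), and each blocked process is short somewhere: T7 on R3; T5 on R3; T3 on R2.
After a pretend grant, a maximal execution: T2, T1 — then nothing else fits. Check, step by step:
  pool = (3, 1, 1, 3)
  T2 needs (3, 1, 0, 3) <= (3, 1, 1, 3) -> finishes; pool += (1, 3, 0, 1) = (4, 4, 1, 4)
  T1 needs (1, 3, 1, 4) <= (4, 4, 1, 4) -> finishes; pool += (2, 2, 1, 2) = (6, 6, 2, 6)
  T7 still needs (6, 4, 3, 1) but only (6, 6, 2, 6) is free — short on R3
  T5 still needs (3, 4, 3, 3) but only (6, 6, 2, 6) is free — short on R3
  T3 still needs (2, 7, 1, 2) but only (6, 6, 2, 6) is free — short on R2
Had the request been granted, T7, T5 and T3 could never finish.


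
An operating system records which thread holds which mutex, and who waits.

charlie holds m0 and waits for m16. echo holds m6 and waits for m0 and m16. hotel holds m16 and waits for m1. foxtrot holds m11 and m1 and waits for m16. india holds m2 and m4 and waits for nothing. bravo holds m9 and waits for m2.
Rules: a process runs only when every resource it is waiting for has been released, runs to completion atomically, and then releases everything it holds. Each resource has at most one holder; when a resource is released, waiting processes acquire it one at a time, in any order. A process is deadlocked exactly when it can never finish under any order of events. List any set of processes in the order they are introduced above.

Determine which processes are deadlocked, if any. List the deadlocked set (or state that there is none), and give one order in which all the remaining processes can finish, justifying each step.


Deadlocked: charlie, echo, hotel and foxtrot.
Key observation: the loop hotel -> foxtrot -> hotel blocks itself forever; charlie and echo wait into the deadlock from upstream.
A valid finishing order for the others: india, bravo.
Verifying each step:
  run india (it waits on nothing); releases m2 and m4
  bravo waits on m2 — all released -> runs and releases m9
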